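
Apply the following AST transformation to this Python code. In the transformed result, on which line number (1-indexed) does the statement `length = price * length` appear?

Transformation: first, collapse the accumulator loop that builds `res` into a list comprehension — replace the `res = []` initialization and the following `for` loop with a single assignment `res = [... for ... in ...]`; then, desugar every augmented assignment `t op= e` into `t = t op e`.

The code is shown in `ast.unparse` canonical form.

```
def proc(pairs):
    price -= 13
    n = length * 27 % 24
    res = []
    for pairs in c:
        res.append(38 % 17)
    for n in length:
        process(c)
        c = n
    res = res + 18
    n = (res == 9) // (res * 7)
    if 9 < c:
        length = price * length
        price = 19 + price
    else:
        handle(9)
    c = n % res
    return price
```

11

Transformed code:
def proc(pairs):
    price = price - 13
    n = length * 27 % 24
    res = [38 % 17 for pairs in c]
    for n in length:
        process(c)
        c = n
    res = res + 18
    n = (res == 9) // (res * 7)
    if 9 < c:
        length = price * length
        price = 19 + price
    else:
        handle(9)
    c = n % res
    return price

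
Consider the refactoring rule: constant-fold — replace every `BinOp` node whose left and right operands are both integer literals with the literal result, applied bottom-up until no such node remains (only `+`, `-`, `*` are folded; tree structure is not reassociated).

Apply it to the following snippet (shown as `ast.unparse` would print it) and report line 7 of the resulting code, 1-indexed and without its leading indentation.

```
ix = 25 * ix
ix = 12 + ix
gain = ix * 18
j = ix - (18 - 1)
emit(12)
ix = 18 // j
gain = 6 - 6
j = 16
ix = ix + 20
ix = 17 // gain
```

Transformed code:
ix = 25 * ix
ix = 12 + ix
gain = ix * 18
j = ix - 17
emit(12)
ix = 18 // j
gain = 0
j = 16
ix = ix + 20
ix = 17 // gain

gain = 0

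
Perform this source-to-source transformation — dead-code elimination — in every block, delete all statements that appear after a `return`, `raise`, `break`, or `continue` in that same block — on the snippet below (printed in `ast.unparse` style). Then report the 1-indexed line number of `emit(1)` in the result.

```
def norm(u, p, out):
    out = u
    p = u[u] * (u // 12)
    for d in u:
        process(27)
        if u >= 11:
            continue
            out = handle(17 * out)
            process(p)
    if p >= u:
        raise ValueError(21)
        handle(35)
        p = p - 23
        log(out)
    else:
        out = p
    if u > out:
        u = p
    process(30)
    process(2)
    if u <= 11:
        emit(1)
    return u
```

17

Transformed code:
def norm(u, p, out):
    out = u
    p = u[u] * (u // 12)
    for d in u:
        process(27)
        if u >= 11:
            continue
    if p >= u:
        raise ValueError(21)
    else:
        out = p
    if u > out:
        u = p
    process(30)
    process(2)
    if u <= 11:
        emit(1)
    return u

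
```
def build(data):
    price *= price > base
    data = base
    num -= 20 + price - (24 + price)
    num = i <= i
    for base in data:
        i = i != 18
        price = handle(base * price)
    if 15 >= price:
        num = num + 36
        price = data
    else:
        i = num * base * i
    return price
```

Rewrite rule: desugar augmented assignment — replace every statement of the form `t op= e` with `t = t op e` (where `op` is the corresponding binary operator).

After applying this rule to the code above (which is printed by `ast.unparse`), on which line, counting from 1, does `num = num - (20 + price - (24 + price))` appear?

4

Transformed code:
def build(data):
    price = price * (price > base)
    data = base
    num = num - (20 + price - (24 + price))
    num = i <= i
    for base in data:
        i = i != 18
        price = handle(base * price)
    if 15 >= price:
        num = num + 36
        price = data
    else:
        i = num * base * i
    return price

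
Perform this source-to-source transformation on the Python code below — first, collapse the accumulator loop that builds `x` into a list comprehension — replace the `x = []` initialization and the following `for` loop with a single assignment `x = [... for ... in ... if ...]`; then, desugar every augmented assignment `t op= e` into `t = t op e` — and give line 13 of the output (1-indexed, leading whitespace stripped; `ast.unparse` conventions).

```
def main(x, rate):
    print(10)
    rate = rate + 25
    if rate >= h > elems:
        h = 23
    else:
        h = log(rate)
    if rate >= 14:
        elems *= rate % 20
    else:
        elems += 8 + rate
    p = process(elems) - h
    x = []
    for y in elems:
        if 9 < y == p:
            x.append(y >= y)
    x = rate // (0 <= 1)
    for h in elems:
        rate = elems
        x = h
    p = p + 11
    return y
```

x = [y >= y for y in elems if 9 < y == p]

Transformed code:
def main(x, rate):
    print(10)
    rate = rate + 25
    if rate >= h > elems:
        h = 23
    else:
        h = log(rate)
    if rate >= 14:
        elems = elems * (rate % 20)
    else:
        elems = elems + (8 + rate)
    p = process(elems) - h
    x = [y >= y for y in elems if 9 < y == p]
    x = rate // (0 <= 1)
    for h in elems:
        rate = elems
        x = h
    p = p + 11
    return y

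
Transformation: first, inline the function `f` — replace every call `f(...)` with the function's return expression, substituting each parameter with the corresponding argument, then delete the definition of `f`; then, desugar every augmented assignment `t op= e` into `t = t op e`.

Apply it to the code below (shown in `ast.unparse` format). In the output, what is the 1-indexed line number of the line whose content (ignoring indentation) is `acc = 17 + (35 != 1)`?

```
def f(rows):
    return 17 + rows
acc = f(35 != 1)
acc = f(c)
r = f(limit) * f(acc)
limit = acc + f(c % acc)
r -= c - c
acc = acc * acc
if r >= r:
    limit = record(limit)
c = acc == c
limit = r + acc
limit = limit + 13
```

1

Transformed code:
acc = 17 + (35 != 1)
acc = 17 + c
r = (17 + limit) * (17 + acc)
limit = acc + (17 + c % acc)
r = r - (c - c)
acc = acc * acc
if r >= r:
    limit = record(limit)
c = acc == c
limit = r + acc
limit = limit + 13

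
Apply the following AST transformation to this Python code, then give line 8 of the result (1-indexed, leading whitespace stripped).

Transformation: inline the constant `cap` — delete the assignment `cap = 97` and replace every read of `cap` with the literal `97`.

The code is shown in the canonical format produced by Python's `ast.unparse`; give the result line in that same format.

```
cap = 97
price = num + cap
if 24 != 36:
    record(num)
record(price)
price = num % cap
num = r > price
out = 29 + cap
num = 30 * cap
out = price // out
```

Transformed code:
price = num + 97
if 24 != 36:
    record(num)
record(price)
price = num % 97
num = r > price
out = 29 + 97
num = 30 * 97
out = price // out

num = 30 * 97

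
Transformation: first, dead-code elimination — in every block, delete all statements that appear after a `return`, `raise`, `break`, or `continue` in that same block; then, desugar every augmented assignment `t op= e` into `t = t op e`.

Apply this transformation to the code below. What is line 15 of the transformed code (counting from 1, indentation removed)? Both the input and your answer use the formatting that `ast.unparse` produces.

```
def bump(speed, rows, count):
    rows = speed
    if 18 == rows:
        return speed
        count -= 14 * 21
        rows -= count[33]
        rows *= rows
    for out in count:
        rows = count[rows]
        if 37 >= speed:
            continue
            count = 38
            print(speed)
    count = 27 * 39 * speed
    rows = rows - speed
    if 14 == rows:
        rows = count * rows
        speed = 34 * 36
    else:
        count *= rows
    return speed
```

Transformed code:
def bump(speed, rows, count):
    rows = speed
    if 18 == rows:
        return speed
    for out in count:
        rows = count[rows]
        if 37 >= speed:
            continue
    count = 27 * 39 * speed
    rows = rows - speed
    if 14 == rows:
        rows = count * rows
        speed = 34 * 36
    else:
        count = count * rows
    return speed

count = count * rows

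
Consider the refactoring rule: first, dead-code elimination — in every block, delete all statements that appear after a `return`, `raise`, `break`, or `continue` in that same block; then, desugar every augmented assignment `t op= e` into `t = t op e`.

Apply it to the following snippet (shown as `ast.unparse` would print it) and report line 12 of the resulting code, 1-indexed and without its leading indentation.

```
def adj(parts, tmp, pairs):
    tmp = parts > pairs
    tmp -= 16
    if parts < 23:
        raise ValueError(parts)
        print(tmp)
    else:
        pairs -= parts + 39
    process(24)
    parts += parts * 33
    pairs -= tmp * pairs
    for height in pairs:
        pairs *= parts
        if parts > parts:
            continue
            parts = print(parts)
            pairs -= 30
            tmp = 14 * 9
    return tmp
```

Transformed code:
def adj(parts, tmp, pairs):
    tmp = parts > pairs
    tmp = tmp - 16
    if parts < 23:
        raise ValueError(parts)
    else:
        pairs = pairs - (parts + 39)
    process(24)
    parts = parts + parts * 33
    pairs = pairs - tmp * pairs
    for height in pairs:
        pairs = pairs * parts
        if parts > parts:
            continue
    return tmp

pairs = pairs * parts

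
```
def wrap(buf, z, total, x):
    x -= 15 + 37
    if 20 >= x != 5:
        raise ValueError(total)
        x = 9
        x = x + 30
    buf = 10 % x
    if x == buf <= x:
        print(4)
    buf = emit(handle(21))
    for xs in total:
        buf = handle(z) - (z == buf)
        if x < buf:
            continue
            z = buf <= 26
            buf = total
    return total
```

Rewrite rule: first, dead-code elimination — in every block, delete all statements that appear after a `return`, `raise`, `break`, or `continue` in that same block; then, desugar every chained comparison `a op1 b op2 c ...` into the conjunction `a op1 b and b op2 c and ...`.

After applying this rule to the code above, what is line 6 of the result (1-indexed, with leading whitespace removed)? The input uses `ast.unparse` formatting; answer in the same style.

if x == buf and buf <= x:

Transformed code:
def wrap(buf, z, total, x):
    x -= 15 + 37
    if 20 >= x and x != 5:
        raise ValueError(total)
    buf = 10 % x
    if x == buf and buf <= x:
        print(4)
    buf = emit(handle(21))
    for xs in total:
        buf = handle(z) - (z == buf)
        if x < buf:
            continue
    return total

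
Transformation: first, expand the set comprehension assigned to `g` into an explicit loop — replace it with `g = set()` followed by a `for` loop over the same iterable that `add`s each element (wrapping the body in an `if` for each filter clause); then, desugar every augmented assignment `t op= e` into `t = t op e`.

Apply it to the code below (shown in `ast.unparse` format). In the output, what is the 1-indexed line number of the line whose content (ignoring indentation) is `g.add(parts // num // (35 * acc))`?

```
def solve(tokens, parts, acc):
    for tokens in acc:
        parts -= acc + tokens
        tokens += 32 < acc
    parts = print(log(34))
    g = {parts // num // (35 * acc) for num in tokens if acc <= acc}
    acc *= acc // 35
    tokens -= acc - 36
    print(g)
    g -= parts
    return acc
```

9

Transformed code:
def solve(tokens, parts, acc):
    for tokens in acc:
        parts = parts - (acc + tokens)
        tokens = tokens + (32 < acc)
    parts = print(log(34))
    g = set()
    for num in tokens:
        if acc <= acc:
            g.add(parts // num // (35 * acc))
    acc = acc * (acc // 35)
    tokens = tokens - (acc - 36)
    print(g)
    g = g - parts
    return acc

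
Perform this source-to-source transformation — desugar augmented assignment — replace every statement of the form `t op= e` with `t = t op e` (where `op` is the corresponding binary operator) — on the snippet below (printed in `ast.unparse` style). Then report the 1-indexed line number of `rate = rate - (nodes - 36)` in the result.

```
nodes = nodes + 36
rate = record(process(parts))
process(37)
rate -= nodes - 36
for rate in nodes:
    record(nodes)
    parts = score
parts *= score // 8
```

4

Transformed code:
nodes = nodes + 36
rate = record(process(parts))
process(37)
rate = rate - (nodes - 36)
for rate in nodes:
    record(nodes)
    parts = score
parts = parts * (score // 8)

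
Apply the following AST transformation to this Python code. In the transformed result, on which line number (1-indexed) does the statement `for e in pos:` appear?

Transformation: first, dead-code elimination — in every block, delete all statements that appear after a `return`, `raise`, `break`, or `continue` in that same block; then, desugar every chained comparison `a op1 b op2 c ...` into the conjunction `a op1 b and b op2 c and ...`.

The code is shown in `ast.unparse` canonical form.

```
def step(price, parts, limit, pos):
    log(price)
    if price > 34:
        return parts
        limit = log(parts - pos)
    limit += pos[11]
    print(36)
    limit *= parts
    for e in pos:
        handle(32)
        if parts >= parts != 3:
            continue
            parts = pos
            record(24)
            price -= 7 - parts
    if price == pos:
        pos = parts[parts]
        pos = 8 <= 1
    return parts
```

Transformed code:
def step(price, parts, limit, pos):
    log(price)
    if price > 34:
        return parts
    limit += pos[11]
    print(36)
    limit *= parts
    for e in pos:
        handle(32)
        if parts >= parts and parts != 3:
            continue
    if price == pos:
        pos = parts[parts]
        pos = 8 <= 1
    return parts

8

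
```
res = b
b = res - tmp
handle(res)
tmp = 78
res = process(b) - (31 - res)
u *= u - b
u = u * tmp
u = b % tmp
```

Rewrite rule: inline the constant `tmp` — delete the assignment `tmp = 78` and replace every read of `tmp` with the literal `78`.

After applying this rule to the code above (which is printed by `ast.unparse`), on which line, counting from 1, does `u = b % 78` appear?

7

Transformed code:
res = b
b = res - 78
handle(res)
res = process(b) - (31 - res)
u *= u - b
u = u * 78
u = b % 78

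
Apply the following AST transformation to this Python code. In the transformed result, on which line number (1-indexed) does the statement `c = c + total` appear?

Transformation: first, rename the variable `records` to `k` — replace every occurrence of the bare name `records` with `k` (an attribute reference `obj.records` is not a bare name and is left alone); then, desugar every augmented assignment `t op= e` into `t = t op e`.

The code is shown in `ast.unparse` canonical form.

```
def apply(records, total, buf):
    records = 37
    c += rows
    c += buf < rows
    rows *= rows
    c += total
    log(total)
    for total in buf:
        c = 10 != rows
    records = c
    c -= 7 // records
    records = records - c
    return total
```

Transformed code:
def apply(k, total, buf):
    k = 37
    c = c + rows
    c = c + (buf < rows)
    rows = rows * rows
    c = c + total
    log(total)
    for total in buf:
        c = 10 != rows
    k = c
    c = c - 7 // k
    k = k - c
    return total

6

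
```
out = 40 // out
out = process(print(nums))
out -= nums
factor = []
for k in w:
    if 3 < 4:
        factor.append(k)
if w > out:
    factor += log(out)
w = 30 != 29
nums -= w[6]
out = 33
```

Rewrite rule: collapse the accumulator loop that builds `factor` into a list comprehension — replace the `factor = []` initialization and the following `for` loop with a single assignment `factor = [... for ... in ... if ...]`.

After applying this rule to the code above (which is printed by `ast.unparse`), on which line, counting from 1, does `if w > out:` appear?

Transformed code:
out = 40 // out
out = process(print(nums))
out -= nums
factor = [k for k in w if 3 < 4]
if w > out:
    factor += log(out)
w = 30 != 29
nums -= w[6]
out = 33

5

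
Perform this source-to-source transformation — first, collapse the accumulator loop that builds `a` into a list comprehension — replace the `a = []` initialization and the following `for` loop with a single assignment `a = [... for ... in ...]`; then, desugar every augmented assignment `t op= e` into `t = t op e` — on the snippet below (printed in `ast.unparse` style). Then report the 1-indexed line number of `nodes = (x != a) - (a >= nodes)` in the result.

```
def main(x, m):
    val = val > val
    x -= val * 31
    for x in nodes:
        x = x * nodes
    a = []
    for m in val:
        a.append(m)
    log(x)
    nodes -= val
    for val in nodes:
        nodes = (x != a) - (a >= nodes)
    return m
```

10

Transformed code:
def main(x, m):
    val = val > val
    x = x - val * 31
    for x in nodes:
        x = x * nodes
    a = [m for m in val]
    log(x)
    nodes = nodes - val
    for val in nodes:
        nodes = (x != a) - (a >= nodes)
    return m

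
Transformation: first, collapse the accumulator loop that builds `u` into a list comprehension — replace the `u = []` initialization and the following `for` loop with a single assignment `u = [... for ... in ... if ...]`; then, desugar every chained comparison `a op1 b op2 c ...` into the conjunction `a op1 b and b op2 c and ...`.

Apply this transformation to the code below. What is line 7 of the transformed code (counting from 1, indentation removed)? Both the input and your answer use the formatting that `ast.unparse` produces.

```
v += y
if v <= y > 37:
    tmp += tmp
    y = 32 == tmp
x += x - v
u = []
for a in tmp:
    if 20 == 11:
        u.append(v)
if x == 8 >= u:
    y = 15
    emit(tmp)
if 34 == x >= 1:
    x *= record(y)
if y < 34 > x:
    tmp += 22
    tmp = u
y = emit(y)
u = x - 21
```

if x == 8 and 8 >= u:

Transformed code:
v += y
if v <= y and y > 37:
    tmp += tmp
    y = 32 == tmp
x += x - v
u = [v for a in tmp if 20 == 11]
if x == 8 and 8 >= u:
    y = 15
    emit(tmp)
if 34 == x and x >= 1:
    x *= record(y)
if y < 34 and 34 > x:
    tmp += 22
    tmp = u
y = emit(y)
u = x - 21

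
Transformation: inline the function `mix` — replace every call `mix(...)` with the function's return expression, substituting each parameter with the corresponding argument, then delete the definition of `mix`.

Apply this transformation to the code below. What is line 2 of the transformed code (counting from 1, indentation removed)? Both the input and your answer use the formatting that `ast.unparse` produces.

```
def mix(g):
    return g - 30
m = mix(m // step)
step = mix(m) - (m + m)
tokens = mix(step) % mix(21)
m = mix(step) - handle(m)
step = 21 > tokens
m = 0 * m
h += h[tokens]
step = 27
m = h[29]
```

Transformed code:
m = m // step - 30
step = m - 30 - (m + m)
tokens = (step - 30) % (21 - 30)
m = step - 30 - handle(m)
step = 21 > tokens
m = 0 * m
h += h[tokens]
step = 27
m = h[29]

step = m - 30 - (m + m)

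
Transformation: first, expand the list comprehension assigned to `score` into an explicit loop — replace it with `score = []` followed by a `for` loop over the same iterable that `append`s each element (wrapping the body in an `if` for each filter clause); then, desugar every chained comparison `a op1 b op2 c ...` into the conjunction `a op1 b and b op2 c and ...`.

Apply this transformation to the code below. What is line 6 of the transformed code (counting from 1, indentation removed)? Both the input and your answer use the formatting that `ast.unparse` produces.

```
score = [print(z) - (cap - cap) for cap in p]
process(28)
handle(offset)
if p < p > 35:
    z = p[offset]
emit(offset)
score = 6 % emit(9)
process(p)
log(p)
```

Transformed code:
score = []
for cap in p:
    score.append(print(z) - (cap - cap))
process(28)
handle(offset)
if p < p and p > 35:
    z = p[offset]
emit(offset)
score = 6 % emit(9)
process(p)
log(p)

if p < p and p > 35:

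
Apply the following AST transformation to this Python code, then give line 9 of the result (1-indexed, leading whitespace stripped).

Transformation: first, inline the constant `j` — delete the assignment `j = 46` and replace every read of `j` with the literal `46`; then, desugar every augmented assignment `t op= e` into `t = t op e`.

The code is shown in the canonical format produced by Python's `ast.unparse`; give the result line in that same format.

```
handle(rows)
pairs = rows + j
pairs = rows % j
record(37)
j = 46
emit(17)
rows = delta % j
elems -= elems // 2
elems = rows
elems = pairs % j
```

Transformed code:
handle(rows)
pairs = rows + 46
pairs = rows % 46
record(37)
emit(17)
rows = delta % 46
elems = elems - elems // 2
elems = rows
elems = pairs % 46

elems = pairs % 46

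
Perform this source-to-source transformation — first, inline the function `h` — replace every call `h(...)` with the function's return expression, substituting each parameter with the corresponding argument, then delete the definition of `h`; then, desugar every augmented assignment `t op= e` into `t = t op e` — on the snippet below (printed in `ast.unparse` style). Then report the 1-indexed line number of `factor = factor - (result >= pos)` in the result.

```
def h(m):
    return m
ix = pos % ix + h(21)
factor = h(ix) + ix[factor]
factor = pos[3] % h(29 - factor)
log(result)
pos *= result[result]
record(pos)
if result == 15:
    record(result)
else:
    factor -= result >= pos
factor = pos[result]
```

Transformed code:
ix = pos % ix + 21
factor = ix + ix[factor]
factor = pos[3] % (29 - factor)
log(result)
pos = pos * result[result]
record(pos)
if result == 15:
    record(result)
else:
    factor = factor - (result >= pos)
factor = pos[result]

10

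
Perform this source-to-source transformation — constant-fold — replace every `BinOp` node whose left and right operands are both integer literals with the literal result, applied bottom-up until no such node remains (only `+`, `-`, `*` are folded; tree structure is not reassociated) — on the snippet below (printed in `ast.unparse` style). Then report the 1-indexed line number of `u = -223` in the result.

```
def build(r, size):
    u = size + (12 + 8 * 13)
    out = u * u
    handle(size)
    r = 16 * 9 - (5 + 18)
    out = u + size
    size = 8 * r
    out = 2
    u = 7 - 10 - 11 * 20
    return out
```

9

Transformed code:
def build(r, size):
    u = size + 116
    out = u * u
    handle(size)
    r = 121
    out = u + size
    size = 8 * r
    out = 2
    u = -223
    return out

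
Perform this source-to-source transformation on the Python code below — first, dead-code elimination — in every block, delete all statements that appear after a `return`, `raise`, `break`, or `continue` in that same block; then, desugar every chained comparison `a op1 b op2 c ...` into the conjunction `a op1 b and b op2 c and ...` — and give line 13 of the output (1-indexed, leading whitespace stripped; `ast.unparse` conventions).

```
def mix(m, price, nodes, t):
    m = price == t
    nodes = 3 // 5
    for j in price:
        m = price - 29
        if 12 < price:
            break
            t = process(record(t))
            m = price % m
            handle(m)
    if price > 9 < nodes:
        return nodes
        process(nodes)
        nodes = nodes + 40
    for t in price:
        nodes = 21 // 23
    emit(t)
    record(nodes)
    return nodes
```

record(nodes)

Transformed code:
def mix(m, price, nodes, t):
    m = price == t
    nodes = 3 // 5
    for j in price:
        m = price - 29
        if 12 < price:
            break
    if price > 9 and 9 < nodes:
        return nodes
    for t in price:
        nodes = 21 // 23
    emit(t)
    record(nodes)
    return nodes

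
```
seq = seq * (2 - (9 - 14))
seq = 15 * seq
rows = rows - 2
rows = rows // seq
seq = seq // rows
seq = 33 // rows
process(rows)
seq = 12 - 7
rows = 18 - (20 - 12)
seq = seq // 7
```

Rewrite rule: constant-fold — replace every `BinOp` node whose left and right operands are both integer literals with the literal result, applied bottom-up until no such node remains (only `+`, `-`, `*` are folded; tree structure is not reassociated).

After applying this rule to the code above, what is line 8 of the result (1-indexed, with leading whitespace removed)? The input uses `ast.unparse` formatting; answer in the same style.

seq = 5

Transformed code:
seq = seq * 7
seq = 15 * seq
rows = rows - 2
rows = rows // seq
seq = seq // rows
seq = 33 // rows
process(rows)
seq = 5
rows = 10
seq = seq // 7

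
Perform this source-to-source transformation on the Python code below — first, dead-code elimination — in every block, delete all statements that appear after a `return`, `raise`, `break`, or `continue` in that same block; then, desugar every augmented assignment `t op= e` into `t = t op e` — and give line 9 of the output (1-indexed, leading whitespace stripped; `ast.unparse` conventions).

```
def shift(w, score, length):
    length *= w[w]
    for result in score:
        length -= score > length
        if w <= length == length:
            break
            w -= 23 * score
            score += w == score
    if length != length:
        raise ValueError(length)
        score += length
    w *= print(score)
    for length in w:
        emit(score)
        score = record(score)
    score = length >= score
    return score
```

w = w * print(score)

Transformed code:
def shift(w, score, length):
    length = length * w[w]
    for result in score:
        length = length - (score > length)
        if w <= length == length:
            break
    if length != length:
        raise ValueError(length)
    w = w * print(score)
    for length in w:
        emit(score)
        score = record(score)
    score = length >= score
    return score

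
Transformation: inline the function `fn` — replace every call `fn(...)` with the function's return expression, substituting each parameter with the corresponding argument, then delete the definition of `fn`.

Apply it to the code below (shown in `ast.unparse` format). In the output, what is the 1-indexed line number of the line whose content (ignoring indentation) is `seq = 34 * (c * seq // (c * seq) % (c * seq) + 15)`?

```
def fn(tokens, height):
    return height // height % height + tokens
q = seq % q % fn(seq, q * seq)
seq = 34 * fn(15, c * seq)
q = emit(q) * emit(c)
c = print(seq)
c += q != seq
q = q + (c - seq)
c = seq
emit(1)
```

2

Transformed code:
q = seq % q % (q * seq // (q * seq) % (q * seq) + seq)
seq = 34 * (c * seq // (c * seq) % (c * seq) + 15)
q = emit(q) * emit(c)
c = print(seq)
c += q != seq
q = q + (c - seq)
c = seq
emit(1)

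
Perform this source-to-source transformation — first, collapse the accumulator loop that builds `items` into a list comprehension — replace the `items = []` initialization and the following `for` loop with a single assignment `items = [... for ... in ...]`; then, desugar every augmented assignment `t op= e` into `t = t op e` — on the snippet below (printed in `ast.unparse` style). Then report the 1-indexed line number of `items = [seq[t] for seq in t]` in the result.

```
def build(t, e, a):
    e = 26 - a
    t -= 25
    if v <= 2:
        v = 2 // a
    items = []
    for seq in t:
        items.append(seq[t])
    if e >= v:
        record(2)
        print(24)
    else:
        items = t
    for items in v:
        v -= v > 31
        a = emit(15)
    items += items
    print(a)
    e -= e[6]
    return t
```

Transformed code:
def build(t, e, a):
    e = 26 - a
    t = t - 25
    if v <= 2:
        v = 2 // a
    items = [seq[t] for seq in t]
    if e >= v:
        record(2)
        print(24)
    else:
        items = t
    for items in v:
        v = v - (v > 31)
        a = emit(15)
    items = items + items
    print(a)
    e = e - e[6]
    return t

6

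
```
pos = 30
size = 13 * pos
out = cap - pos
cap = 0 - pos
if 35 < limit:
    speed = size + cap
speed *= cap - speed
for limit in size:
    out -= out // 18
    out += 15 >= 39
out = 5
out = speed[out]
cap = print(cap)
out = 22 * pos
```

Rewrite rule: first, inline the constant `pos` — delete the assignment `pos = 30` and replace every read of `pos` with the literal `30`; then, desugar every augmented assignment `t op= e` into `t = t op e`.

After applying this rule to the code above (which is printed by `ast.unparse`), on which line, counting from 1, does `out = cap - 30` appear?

2

Transformed code:
size = 13 * 30
out = cap - 30
cap = 0 - 30
if 35 < limit:
    speed = size + cap
speed = speed * (cap - speed)
for limit in size:
    out = out - out // 18
    out = out + (15 >= 39)
out = 5
out = speed[out]
cap = print(cap)
out = 22 * 30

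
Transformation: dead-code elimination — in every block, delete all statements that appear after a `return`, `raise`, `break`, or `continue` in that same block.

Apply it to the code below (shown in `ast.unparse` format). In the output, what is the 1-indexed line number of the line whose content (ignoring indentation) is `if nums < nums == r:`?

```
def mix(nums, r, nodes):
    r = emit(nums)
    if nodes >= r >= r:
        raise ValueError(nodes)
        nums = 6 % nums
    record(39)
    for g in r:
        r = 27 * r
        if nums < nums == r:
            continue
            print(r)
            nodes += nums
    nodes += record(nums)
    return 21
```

8

Transformed code:
def mix(nums, r, nodes):
    r = emit(nums)
    if nodes >= r >= r:
        raise ValueError(nodes)
    record(39)
    for g in r:
        r = 27 * r
        if nums < nums == r:
            continue
    nodes += record(nums)
    return 21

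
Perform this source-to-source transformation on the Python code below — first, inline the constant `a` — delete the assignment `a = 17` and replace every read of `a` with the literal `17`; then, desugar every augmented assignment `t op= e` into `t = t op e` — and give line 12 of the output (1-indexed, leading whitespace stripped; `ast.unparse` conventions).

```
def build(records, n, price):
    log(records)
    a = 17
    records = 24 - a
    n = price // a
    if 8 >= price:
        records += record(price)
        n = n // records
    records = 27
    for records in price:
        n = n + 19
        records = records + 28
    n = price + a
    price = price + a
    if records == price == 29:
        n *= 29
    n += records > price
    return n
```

n = price + 17

Transformed code:
def build(records, n, price):
    log(records)
    records = 24 - 17
    n = price // 17
    if 8 >= price:
        records = records + record(price)
        n = n // records
    records = 27
    for records in price:
        n = n + 19
        records = records + 28
    n = price + 17
    price = price + 17
    if records == price == 29:
        n = n * 29
    n = n + (records > price)
    return n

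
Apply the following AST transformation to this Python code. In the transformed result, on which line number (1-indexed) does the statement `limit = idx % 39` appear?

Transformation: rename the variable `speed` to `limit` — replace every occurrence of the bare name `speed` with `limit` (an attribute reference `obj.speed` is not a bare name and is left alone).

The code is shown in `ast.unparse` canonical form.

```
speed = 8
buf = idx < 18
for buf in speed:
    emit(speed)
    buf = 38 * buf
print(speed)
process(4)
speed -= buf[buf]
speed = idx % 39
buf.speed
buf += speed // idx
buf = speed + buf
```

9

Transformed code:
limit = 8
buf = idx < 18
for buf in limit:
    emit(limit)
    buf = 38 * buf
print(limit)
process(4)
limit -= buf[buf]
limit = idx % 39
buf.speed
buf += limit // idx
buf = limit + buf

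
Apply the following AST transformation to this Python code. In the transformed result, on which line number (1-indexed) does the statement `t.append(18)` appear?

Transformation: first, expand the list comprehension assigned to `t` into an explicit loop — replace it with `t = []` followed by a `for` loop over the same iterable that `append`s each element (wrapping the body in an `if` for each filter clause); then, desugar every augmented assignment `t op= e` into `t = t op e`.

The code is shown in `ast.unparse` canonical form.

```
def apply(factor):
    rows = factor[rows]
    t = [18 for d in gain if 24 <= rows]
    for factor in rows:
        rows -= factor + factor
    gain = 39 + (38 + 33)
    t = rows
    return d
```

6

Transformed code:
def apply(factor):
    rows = factor[rows]
    t = []
    for d in gain:
        if 24 <= rows:
            t.append(18)
    for factor in rows:
        rows = rows - (factor + factor)
    gain = 39 + (38 + 33)
    t = rows
    return d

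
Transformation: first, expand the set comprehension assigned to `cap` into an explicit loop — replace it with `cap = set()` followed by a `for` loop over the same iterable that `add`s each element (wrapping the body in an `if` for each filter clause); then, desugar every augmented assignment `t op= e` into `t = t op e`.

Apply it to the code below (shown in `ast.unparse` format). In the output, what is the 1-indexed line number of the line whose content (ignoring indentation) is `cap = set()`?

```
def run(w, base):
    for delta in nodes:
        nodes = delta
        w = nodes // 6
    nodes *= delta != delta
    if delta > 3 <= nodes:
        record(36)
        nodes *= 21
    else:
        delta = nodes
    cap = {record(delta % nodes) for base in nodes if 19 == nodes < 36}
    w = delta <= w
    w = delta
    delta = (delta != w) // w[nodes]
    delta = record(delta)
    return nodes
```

11

Transformed code:
def run(w, base):
    for delta in nodes:
        nodes = delta
        w = nodes // 6
    nodes = nodes * (delta != delta)
    if delta > 3 <= nodes:
        record(36)
        nodes = nodes * 21
    else:
        delta = nodes
    cap = set()
    for base in nodes:
        if 19 == nodes < 36:
            cap.add(record(delta % nodes))
    w = delta <= w
    w = delta
    delta = (delta != w) // w[nodes]
    delta = record(delta)
    return nodes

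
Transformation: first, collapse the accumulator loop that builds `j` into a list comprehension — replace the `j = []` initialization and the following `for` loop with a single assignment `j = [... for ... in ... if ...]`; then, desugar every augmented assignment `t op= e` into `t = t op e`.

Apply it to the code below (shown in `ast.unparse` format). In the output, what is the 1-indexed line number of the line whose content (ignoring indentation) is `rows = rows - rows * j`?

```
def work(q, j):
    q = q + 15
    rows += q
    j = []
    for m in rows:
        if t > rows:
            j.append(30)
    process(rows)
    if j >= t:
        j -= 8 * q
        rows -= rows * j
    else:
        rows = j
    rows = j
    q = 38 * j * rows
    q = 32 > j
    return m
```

8

Transformed code:
def work(q, j):
    q = q + 15
    rows = rows + q
    j = [30 for m in rows if t > rows]
    process(rows)
    if j >= t:
        j = j - 8 * q
        rows = rows - rows * j
    else:
        rows = j
    rows = j
    q = 38 * j * rows
    q = 32 > j
    return m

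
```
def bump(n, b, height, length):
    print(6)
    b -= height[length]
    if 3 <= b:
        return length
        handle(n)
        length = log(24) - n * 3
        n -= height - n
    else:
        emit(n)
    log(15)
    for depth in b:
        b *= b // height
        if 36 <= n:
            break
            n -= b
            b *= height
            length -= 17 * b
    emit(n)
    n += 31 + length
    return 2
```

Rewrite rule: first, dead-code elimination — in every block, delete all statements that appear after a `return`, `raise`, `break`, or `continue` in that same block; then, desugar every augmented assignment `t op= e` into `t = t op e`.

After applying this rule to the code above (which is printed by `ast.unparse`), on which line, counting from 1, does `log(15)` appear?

Transformed code:
def bump(n, b, height, length):
    print(6)
    b = b - height[length]
    if 3 <= b:
        return length
    else:
        emit(n)
    log(15)
    for depth in b:
        b = b * (b // height)
        if 36 <= n:
            break
    emit(n)
    n = n + (31 + length)
    return 2

8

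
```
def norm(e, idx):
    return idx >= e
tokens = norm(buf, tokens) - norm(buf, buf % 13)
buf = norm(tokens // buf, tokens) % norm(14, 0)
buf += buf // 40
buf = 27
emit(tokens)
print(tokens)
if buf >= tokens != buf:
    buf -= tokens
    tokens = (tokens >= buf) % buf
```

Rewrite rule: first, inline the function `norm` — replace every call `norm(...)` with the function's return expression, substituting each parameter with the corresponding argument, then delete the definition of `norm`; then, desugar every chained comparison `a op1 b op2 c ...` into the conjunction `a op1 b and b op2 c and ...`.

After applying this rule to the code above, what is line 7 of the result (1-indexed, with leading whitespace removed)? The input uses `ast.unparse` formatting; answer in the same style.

Transformed code:
tokens = (tokens >= buf) - (buf % 13 >= buf)
buf = (tokens >= tokens // buf) % (0 >= 14)
buf += buf // 40
buf = 27
emit(tokens)
print(tokens)
if buf >= tokens and tokens != buf:
    buf -= tokens
    tokens = (tokens >= buf) % buf

if buf >= tokens and tokens != buf:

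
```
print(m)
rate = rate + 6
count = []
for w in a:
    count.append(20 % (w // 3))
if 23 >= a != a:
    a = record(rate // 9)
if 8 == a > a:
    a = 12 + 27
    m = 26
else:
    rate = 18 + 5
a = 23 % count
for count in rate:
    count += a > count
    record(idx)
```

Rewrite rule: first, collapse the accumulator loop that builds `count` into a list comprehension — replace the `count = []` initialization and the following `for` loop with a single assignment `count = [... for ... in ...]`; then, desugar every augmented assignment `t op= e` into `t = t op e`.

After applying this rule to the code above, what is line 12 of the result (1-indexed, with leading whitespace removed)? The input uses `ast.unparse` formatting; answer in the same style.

for count in rate:

Transformed code:
print(m)
rate = rate + 6
count = [20 % (w // 3) for w in a]
if 23 >= a != a:
    a = record(rate // 9)
if 8 == a > a:
    a = 12 + 27
    m = 26
else:
    rate = 18 + 5
a = 23 % count
for count in rate:
    count = count + (a > count)
    record(idx)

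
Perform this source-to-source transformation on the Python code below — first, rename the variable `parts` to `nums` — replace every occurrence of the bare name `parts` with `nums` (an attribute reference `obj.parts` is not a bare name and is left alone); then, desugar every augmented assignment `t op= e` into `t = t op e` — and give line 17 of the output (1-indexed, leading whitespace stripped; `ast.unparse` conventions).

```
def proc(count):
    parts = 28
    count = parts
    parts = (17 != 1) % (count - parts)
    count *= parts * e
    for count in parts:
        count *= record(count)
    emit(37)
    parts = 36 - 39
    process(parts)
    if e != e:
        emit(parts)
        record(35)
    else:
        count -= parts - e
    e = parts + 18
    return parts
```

Transformed code:
def proc(count):
    nums = 28
    count = nums
    nums = (17 != 1) % (count - nums)
    count = count * (nums * e)
    for count in nums:
        count = count * record(count)
    emit(37)
    nums = 36 - 39
    process(nums)
    if e != e:
        emit(nums)
        record(35)
    else:
        count = count - (nums - e)
    e = nums + 18
    return nums

return nums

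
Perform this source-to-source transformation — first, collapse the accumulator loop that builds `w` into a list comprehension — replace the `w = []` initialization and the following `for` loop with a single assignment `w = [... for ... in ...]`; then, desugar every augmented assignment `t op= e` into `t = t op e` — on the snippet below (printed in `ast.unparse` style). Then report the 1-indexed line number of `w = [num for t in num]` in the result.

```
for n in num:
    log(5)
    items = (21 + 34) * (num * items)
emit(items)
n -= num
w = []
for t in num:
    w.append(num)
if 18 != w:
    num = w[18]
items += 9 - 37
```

6

Transformed code:
for n in num:
    log(5)
    items = (21 + 34) * (num * items)
emit(items)
n = n - num
w = [num for t in num]
if 18 != w:
    num = w[18]
items = items + (9 - 37)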